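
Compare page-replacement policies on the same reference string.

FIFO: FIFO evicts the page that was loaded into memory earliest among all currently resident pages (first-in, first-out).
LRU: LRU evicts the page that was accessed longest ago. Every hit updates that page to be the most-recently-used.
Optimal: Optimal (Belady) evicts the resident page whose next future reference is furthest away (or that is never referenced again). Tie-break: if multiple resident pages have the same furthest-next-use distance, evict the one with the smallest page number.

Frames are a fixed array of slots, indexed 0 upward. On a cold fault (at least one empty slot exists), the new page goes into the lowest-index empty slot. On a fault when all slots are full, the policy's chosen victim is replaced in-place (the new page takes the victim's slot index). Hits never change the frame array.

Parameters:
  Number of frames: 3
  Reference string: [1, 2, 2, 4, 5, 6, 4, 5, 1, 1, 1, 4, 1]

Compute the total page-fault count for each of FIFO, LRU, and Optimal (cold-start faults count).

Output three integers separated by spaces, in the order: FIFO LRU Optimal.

Answer: 7 6 6

Derivation:
--- FIFO ---
  step 0: ref 1 -> FAULT, frames=[1,-,-] (faults so far: 1)
  step 1: ref 2 -> FAULT, frames=[1,2,-] (faults so far: 2)
  step 2: ref 2 -> HIT, frames=[1,2,-] (faults so far: 2)
  step 3: ref 4 -> FAULT, frames=[1,2,4] (faults so far: 3)
  step 4: ref 5 -> FAULT, evict 1, frames=[5,2,4] (faults so far: 4)
  step 5: ref 6 -> FAULT, evict 2, frames=[5,6,4] (faults so far: 5)
  step 6: ref 4 -> HIT, frames=[5,6,4] (faults so far: 5)
  step 7: ref 5 -> HIT, frames=[5,6,4] (faults so far: 5)
  step 8: ref 1 -> FAULT, evict 4, frames=[5,6,1] (faults so far: 6)
  step 9: ref 1 -> HIT, frames=[5,6,1] (faults so far: 6)
  step 10: ref 1 -> HIT, frames=[5,6,1] (faults so far: 6)
  step 11: ref 4 -> FAULT, evict 5, frames=[4,6,1] (faults so far: 7)
  step 12: ref 1 -> HIT, frames=[4,6,1] (faults so far: 7)
  FIFO total faults: 7
--- LRU ---
  step 0: ref 1 -> FAULT, frames=[1,-,-] (faults so far: 1)
  step 1: ref 2 -> FAULT, frames=[1,2,-] (faults so far: 2)
  step 2: ref 2 -> HIT, frames=[1,2,-] (faults so far: 2)
  step 3: ref 4 -> FAULT, frames=[1,2,4] (faults so far: 3)
  step 4: ref 5 -> FAULT, evict 1, frames=[5,2,4] (faults so far: 4)
  step 5: ref 6 -> FAULT, evict 2, frames=[5,6,4] (faults so far: 5)
  step 6: ref 4 -> HIT, frames=[5,6,4] (faults so far: 5)
  step 7: ref 5 -> HIT, frames=[5,6,4] (faults so far: 5)
  step 8: ref 1 -> FAULT, evict 6, frames=[5,1,4] (faults so far: 6)
  step 9: ref 1 -> HIT, frames=[5,1,4] (faults so far: 6)
  step 10: ref 1 -> HIT, frames=[5,1,4] (faults so far: 6)
  step 11: ref 4 -> HIT, frames=[5,1,4] (faults so far: 6)
  step 12: ref 1 -> HIT, frames=[5,1,4] (faults so far: 6)
  LRU total faults: 6
--- Optimal ---
  step 0: ref 1 -> FAULT, frames=[1,-,-] (faults so far: 1)
  step 1: ref 2 -> FAULT, frames=[1,2,-] (faults so far: 2)
  step 2: ref 2 -> HIT, frames=[1,2,-] (faults so far: 2)
  step 3: ref 4 -> FAULT, frames=[1,2,4] (faults so far: 3)
  step 4: ref 5 -> FAULT, evict 2, frames=[1,5,4] (faults so far: 4)
  step 5: ref 6 -> FAULT, evict 1, frames=[6,5,4] (faults so far: 5)
  step 6: ref 4 -> HIT, frames=[6,5,4] (faults so far: 5)
  step 7: ref 5 -> HIT, frames=[6,5,4] (faults so far: 5)
  step 8: ref 1 -> FAULT, evict 5, frames=[6,1,4] (faults so far: 6)
  step 9: ref 1 -> HIT, frames=[6,1,4] (faults so far: 6)
  step 10: ref 1 -> HIT, frames=[6,1,4] (faults so far: 6)
  step 11: ref 4 -> HIT, frames=[6,1,4] (faults so far: 6)
  step 12: ref 1 -> HIT, frames=[6,1,4] (faults so far: 6)
  Optimal total faults: 6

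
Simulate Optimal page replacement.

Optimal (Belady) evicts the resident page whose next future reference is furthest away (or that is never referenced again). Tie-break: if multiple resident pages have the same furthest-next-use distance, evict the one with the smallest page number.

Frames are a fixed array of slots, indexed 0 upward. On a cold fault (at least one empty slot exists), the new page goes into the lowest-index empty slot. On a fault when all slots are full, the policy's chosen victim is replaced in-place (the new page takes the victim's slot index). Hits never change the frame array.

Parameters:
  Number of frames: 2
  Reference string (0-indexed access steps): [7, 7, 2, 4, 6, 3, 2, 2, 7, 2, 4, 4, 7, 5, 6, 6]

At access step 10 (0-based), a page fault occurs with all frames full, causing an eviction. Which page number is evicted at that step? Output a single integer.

Answer: 2

Derivation:
Step 0: ref 7 -> FAULT, frames=[7,-]
Step 1: ref 7 -> HIT, frames=[7,-]
Step 2: ref 2 -> FAULT, frames=[7,2]
Step 3: ref 4 -> FAULT, evict 7, frames=[4,2]
Step 4: ref 6 -> FAULT, evict 4, frames=[6,2]
Step 5: ref 3 -> FAULT, evict 6, frames=[3,2]
Step 6: ref 2 -> HIT, frames=[3,2]
Step 7: ref 2 -> HIT, frames=[3,2]
Step 8: ref 7 -> FAULT, evict 3, frames=[7,2]
Step 9: ref 2 -> HIT, frames=[7,2]
Step 10: ref 4 -> FAULT, evict 2, frames=[7,4]
At step 10: evicted page 2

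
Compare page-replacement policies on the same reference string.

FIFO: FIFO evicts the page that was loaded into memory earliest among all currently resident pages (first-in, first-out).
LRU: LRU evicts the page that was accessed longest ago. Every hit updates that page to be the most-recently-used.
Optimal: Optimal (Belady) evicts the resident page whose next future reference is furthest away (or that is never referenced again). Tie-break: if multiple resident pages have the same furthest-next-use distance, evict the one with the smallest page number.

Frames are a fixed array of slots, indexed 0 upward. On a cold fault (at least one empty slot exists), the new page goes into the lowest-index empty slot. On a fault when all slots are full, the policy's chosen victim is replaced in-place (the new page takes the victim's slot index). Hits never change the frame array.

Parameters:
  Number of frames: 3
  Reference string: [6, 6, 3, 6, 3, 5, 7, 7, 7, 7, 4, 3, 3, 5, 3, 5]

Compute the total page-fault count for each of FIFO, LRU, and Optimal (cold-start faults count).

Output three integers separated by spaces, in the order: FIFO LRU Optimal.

Answer: 7 7 5

Derivation:
--- FIFO ---
  step 0: ref 6 -> FAULT, frames=[6,-,-] (faults so far: 1)
  step 1: ref 6 -> HIT, frames=[6,-,-] (faults so far: 1)
  step 2: ref 3 -> FAULT, frames=[6,3,-] (faults so far: 2)
  step 3: ref 6 -> HIT, frames=[6,3,-] (faults so far: 2)
  step 4: ref 3 -> HIT, frames=[6,3,-] (faults so far: 2)
  step 5: ref 5 -> FAULT, frames=[6,3,5] (faults so far: 3)
  step 6: ref 7 -> FAULT, evict 6, frames=[7,3,5] (faults so far: 4)
  step 7: ref 7 -> HIT, frames=[7,3,5] (faults so far: 4)
  step 8: ref 7 -> HIT, frames=[7,3,5] (faults so far: 4)
  step 9: ref 7 -> HIT, frames=[7,3,5] (faults so far: 4)
  step 10: ref 4 -> FAULT, evict 3, frames=[7,4,5] (faults so far: 5)
  step 11: ref 3 -> FAULT, evict 5, frames=[7,4,3] (faults so far: 6)
  step 12: ref 3 -> HIT, frames=[7,4,3] (faults so far: 6)
  step 13: ref 5 -> FAULT, evict 7, frames=[5,4,3] (faults so far: 7)
  step 14: ref 3 -> HIT, frames=[5,4,3] (faults so far: 7)
  step 15: ref 5 -> HIT, frames=[5,4,3] (faults so far: 7)
  FIFO total faults: 7
--- LRU ---
  step 0: ref 6 -> FAULT, frames=[6,-,-] (faults so far: 1)
  step 1: ref 6 -> HIT, frames=[6,-,-] (faults so far: 1)
  step 2: ref 3 -> FAULT, frames=[6,3,-] (faults so far: 2)
  step 3: ref 6 -> HIT, frames=[6,3,-] (faults so far: 2)
  step 4: ref 3 -> HIT, frames=[6,3,-] (faults so far: 2)
  step 5: ref 5 -> FAULT, frames=[6,3,5] (faults so far: 3)
  step 6: ref 7 -> FAULT, evict 6, frames=[7,3,5] (faults so far: 4)
  step 7: ref 7 -> HIT, frames=[7,3,5] (faults so far: 4)
  step 8: ref 7 -> HIT, frames=[7,3,5] (faults so far: 4)
  step 9: ref 7 -> HIT, frames=[7,3,5] (faults so far: 4)
  step 10: ref 4 -> FAULT, evict 3, frames=[7,4,5] (faults so far: 5)
  step 11: ref 3 -> FAULT, evict 5, frames=[7,4,3] (faults so far: 6)
  step 12: ref 3 -> HIT, frames=[7,4,3] (faults so far: 6)
  step 13: ref 5 -> FAULT, evict 7, frames=[5,4,3] (faults so far: 7)
  step 14: ref 3 -> HIT, frames=[5,4,3] (faults so far: 7)
  step 15: ref 5 -> HIT, frames=[5,4,3] (faults so far: 7)
  LRU total faults: 7
--- Optimal ---
  step 0: ref 6 -> FAULT, frames=[6,-,-] (faults so far: 1)
  step 1: ref 6 -> HIT, frames=[6,-,-] (faults so far: 1)
  step 2: ref 3 -> FAULT, frames=[6,3,-] (faults so far: 2)
  step 3: ref 6 -> HIT, frames=[6,3,-] (faults so far: 2)
  step 4: ref 3 -> HIT, frames=[6,3,-] (faults so far: 2)
  step 5: ref 5 -> FAULT, frames=[6,3,5] (faults so far: 3)
  step 6: ref 7 -> FAULT, evict 6, frames=[7,3,5] (faults so far: 4)
  step 7: ref 7 -> HIT, frames=[7,3,5] (faults so far: 4)
  step 8: ref 7 -> HIT, frames=[7,3,5] (faults so far: 4)
  step 9: ref 7 -> HIT, frames=[7,3,5] (faults so far: 4)
  step 10: ref 4 -> FAULT, evict 7, frames=[4,3,5] (faults so far: 5)
  step 11: ref 3 -> HIT, frames=[4,3,5] (faults so far: 5)
  step 12: ref 3 -> HIT, frames=[4,3,5] (faults so far: 5)
  step 13: ref 5 -> HIT, frames=[4,3,5] (faults so far: 5)
  step 14: ref 3 -> HIT, frames=[4,3,5] (faults so far: 5)
  step 15: ref 5 -> HIT, frames=[4,3,5] (faults so far: 5)
  Optimal total faults: 5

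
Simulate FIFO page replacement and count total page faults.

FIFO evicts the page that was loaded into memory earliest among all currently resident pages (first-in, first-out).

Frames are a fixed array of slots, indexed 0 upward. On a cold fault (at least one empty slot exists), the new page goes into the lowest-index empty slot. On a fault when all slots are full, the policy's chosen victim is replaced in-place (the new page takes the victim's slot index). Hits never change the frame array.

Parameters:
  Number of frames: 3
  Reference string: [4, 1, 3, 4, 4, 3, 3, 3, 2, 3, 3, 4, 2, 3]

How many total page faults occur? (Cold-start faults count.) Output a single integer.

Answer: 5

Derivation:
Step 0: ref 4 → FAULT, frames=[4,-,-]
Step 1: ref 1 → FAULT, frames=[4,1,-]
Step 2: ref 3 → FAULT, frames=[4,1,3]
Step 3: ref 4 → HIT, frames=[4,1,3]
Step 4: ref 4 → HIT, frames=[4,1,3]
Step 5: ref 3 → HIT, frames=[4,1,3]
Step 6: ref 3 → HIT, frames=[4,1,3]
Step 7: ref 3 → HIT, frames=[4,1,3]
Step 8: ref 2 → FAULT (evict 4), frames=[2,1,3]
Step 9: ref 3 → HIT, frames=[2,1,3]
Step 10: ref 3 → HIT, frames=[2,1,3]
Step 11: ref 4 → FAULT (evict 1), frames=[2,4,3]
Step 12: ref 2 → HIT, frames=[2,4,3]
Step 13: ref 3 → HIT, frames=[2,4,3]
Total faults: 5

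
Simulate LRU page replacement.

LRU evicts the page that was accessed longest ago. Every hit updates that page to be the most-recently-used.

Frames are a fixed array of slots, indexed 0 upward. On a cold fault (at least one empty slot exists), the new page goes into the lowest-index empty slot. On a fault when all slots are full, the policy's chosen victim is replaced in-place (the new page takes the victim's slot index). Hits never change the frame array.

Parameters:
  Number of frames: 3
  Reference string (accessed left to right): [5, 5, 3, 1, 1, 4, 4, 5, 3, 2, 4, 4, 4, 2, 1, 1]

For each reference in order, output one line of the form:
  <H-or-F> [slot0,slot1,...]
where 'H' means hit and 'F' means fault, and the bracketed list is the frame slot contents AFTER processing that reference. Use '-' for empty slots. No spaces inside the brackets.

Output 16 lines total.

F [5,-,-]
H [5,-,-]
F [5,3,-]
F [5,3,1]
H [5,3,1]
F [4,3,1]
H [4,3,1]
F [4,5,1]
F [4,5,3]
F [2,5,3]
F [2,4,3]
H [2,4,3]
H [2,4,3]
H [2,4,3]
F [2,4,1]
H [2,4,1]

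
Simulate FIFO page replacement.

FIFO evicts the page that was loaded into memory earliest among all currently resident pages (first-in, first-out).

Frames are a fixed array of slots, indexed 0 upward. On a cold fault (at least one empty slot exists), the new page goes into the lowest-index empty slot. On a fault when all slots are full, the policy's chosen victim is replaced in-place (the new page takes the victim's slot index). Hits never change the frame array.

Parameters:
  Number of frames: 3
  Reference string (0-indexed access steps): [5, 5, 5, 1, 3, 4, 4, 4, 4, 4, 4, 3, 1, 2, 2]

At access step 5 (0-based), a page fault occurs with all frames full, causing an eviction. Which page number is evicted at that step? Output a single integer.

Answer: 5

Derivation:
Step 0: ref 5 -> FAULT, frames=[5,-,-]
Step 1: ref 5 -> HIT, frames=[5,-,-]
Step 2: ref 5 -> HIT, frames=[5,-,-]
Step 3: ref 1 -> FAULT, frames=[5,1,-]
Step 4: ref 3 -> FAULT, frames=[5,1,3]
Step 5: ref 4 -> FAULT, evict 5, frames=[4,1,3]
At step 5: evicted page 5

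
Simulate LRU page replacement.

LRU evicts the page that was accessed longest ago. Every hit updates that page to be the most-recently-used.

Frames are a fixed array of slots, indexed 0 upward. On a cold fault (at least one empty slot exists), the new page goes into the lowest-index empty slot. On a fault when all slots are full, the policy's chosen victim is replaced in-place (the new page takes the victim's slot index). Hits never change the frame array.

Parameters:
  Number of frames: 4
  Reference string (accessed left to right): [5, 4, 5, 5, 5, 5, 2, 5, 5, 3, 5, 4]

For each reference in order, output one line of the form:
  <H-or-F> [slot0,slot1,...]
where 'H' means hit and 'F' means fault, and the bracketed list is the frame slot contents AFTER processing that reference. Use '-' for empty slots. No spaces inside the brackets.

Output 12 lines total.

F [5,-,-,-]
F [5,4,-,-]
H [5,4,-,-]
H [5,4,-,-]
H [5,4,-,-]
H [5,4,-,-]
F [5,4,2,-]
H [5,4,2,-]
H [5,4,2,-]
F [5,4,2,3]
H [5,4,2,3]
H [5,4,2,3]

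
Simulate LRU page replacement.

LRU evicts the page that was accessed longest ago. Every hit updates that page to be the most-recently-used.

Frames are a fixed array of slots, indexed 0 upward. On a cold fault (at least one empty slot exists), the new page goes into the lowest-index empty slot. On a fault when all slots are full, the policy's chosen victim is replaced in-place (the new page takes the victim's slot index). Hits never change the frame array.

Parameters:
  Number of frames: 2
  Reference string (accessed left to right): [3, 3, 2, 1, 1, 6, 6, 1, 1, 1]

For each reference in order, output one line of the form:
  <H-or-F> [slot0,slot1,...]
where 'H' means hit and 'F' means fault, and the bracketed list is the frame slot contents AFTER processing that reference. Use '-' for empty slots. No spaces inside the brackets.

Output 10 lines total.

F [3,-]
H [3,-]
F [3,2]
F [1,2]
H [1,2]
F [1,6]
H [1,6]
H [1,6]
H [1,6]
H [1,6]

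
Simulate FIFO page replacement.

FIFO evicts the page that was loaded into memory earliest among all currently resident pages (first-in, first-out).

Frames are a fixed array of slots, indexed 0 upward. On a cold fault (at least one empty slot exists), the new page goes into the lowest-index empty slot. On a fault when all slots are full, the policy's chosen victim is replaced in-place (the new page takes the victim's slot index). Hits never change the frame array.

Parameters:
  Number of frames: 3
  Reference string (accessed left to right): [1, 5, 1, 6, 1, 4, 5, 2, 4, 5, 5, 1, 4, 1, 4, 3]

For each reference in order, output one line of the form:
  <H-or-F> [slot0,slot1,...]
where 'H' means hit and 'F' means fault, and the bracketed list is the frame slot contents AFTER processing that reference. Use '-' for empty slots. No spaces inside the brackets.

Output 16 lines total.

F [1,-,-]
F [1,5,-]
H [1,5,-]
F [1,5,6]
H [1,5,6]
F [4,5,6]
H [4,5,6]
F [4,2,6]
H [4,2,6]
F [4,2,5]
H [4,2,5]
F [1,2,5]
F [1,4,5]
H [1,4,5]
H [1,4,5]
F [1,4,3]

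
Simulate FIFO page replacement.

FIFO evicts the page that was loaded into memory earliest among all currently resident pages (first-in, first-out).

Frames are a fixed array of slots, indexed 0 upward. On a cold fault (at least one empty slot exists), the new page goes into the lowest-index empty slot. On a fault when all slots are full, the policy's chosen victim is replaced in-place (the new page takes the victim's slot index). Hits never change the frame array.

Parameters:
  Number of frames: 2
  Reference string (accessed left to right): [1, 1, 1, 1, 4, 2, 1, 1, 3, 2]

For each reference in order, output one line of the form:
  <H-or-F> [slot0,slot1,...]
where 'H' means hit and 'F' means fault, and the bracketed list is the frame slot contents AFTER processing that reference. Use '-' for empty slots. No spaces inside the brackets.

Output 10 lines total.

F [1,-]
H [1,-]
H [1,-]
H [1,-]
F [1,4]
F [2,4]
F [2,1]
H [2,1]
F [3,1]
F [3,2]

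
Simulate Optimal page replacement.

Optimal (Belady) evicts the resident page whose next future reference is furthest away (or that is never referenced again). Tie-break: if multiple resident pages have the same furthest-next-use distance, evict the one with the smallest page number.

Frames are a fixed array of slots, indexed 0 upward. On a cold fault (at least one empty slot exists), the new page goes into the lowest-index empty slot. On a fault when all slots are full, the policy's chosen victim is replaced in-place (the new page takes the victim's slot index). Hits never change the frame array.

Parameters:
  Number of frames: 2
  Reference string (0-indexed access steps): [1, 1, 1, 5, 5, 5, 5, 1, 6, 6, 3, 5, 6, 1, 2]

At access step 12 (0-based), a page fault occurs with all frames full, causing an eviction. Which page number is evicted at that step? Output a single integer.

Step 0: ref 1 -> FAULT, frames=[1,-]
Step 1: ref 1 -> HIT, frames=[1,-]
Step 2: ref 1 -> HIT, frames=[1,-]
Step 3: ref 5 -> FAULT, frames=[1,5]
Step 4: ref 5 -> HIT, frames=[1,5]
Step 5: ref 5 -> HIT, frames=[1,5]
Step 6: ref 5 -> HIT, frames=[1,5]
Step 7: ref 1 -> HIT, frames=[1,5]
Step 8: ref 6 -> FAULT, evict 1, frames=[6,5]
Step 9: ref 6 -> HIT, frames=[6,5]
Step 10: ref 3 -> FAULT, evict 6, frames=[3,5]
Step 11: ref 5 -> HIT, frames=[3,5]
Step 12: ref 6 -> FAULT, evict 3, frames=[6,5]
At step 12: evicted page 3

Answer: 3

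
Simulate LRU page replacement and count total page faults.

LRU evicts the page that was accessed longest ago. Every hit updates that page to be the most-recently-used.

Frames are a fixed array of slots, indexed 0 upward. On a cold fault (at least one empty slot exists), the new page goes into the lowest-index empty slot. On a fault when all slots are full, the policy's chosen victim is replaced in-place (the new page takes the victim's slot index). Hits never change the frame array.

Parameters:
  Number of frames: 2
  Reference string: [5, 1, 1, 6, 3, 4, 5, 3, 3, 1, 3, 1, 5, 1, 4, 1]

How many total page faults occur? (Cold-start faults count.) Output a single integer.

Answer: 10

Derivation:
Step 0: ref 5 → FAULT, frames=[5,-]
Step 1: ref 1 → FAULT, frames=[5,1]
Step 2: ref 1 → HIT, frames=[5,1]
Step 3: ref 6 → FAULT (evict 5), frames=[6,1]
Step 4: ref 3 → FAULT (evict 1), frames=[6,3]
Step 5: ref 4 → FAULT (evict 6), frames=[4,3]
Step 6: ref 5 → FAULT (evict 3), frames=[4,5]
Step 7: ref 3 → FAULT (evict 4), frames=[3,5]
Step 8: ref 3 → HIT, frames=[3,5]
Step 9: ref 1 → FAULT (evict 5), frames=[3,1]
Step 10: ref 3 → HIT, frames=[3,1]
Step 11: ref 1 → HIT, frames=[3,1]
Step 12: ref 5 → FAULT (evict 3), frames=[5,1]
Step 13: ref 1 → HIT, frames=[5,1]
Step 14: ref 4 → FAULT (evict 5), frames=[4,1]
Step 15: ref 1 → HIT, frames=[4,1]
Total faults: 10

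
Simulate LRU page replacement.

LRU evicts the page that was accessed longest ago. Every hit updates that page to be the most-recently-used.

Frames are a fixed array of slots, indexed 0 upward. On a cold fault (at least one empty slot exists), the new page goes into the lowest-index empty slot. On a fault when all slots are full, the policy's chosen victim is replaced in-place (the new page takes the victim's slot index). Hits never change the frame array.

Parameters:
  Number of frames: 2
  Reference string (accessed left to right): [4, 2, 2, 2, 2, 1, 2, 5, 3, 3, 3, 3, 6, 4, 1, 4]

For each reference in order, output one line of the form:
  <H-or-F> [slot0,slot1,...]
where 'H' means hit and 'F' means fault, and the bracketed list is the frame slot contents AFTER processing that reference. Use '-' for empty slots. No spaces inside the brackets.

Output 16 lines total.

F [4,-]
F [4,2]
H [4,2]
H [4,2]
H [4,2]
F [1,2]
H [1,2]
F [5,2]
F [5,3]
H [5,3]
H [5,3]
H [5,3]
F [6,3]
F [6,4]
F [1,4]
H [1,4]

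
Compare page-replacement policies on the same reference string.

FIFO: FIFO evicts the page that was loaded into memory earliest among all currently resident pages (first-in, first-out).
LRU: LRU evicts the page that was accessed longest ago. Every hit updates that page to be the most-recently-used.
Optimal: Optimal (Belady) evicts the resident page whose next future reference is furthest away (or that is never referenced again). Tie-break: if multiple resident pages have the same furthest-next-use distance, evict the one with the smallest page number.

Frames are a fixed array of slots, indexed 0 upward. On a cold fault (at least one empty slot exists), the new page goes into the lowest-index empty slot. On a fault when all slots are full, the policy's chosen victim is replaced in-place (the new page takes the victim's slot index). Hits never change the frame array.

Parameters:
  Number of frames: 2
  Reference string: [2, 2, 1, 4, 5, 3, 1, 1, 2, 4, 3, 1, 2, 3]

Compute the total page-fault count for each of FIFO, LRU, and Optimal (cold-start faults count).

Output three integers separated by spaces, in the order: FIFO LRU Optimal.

--- FIFO ---
  step 0: ref 2 -> FAULT, frames=[2,-] (faults so far: 1)
  step 1: ref 2 -> HIT, frames=[2,-] (faults so far: 1)
  step 2: ref 1 -> FAULT, frames=[2,1] (faults so far: 2)
  step 3: ref 4 -> FAULT, evict 2, frames=[4,1] (faults so far: 3)
  step 4: ref 5 -> FAULT, evict 1, frames=[4,5] (faults so far: 4)
  step 5: ref 3 -> FAULT, evict 4, frames=[3,5] (faults so far: 5)
  step 6: ref 1 -> FAULT, evict 5, frames=[3,1] (faults so far: 6)
  step 7: ref 1 -> HIT, frames=[3,1] (faults so far: 6)
  step 8: ref 2 -> FAULT, evict 3, frames=[2,1] (faults so far: 7)
  step 9: ref 4 -> FAULT, evict 1, frames=[2,4] (faults so far: 8)
  step 10: ref 3 -> FAULT, evict 2, frames=[3,4] (faults so far: 9)
  step 11: ref 1 -> FAULT, evict 4, frames=[3,1] (faults so far: 10)
  step 12: ref 2 -> FAULT, evict 3, frames=[2,1] (faults so far: 11)
  step 13: ref 3 -> FAULT, evict 1, frames=[2,3] (faults so far: 12)
  FIFO total faults: 12
--- LRU ---
  step 0: ref 2 -> FAULT, frames=[2,-] (faults so far: 1)
  step 1: ref 2 -> HIT, frames=[2,-] (faults so far: 1)
  step 2: ref 1 -> FAULT, frames=[2,1] (faults so far: 2)
  step 3: ref 4 -> FAULT, evict 2, frames=[4,1] (faults so far: 3)
  step 4: ref 5 -> FAULT, evict 1, frames=[4,5] (faults so far: 4)
  step 5: ref 3 -> FAULT, evict 4, frames=[3,5] (faults so far: 5)
  step 6: ref 1 -> FAULT, evict 5, frames=[3,1] (faults so far: 6)
  step 7: ref 1 -> HIT, frames=[3,1] (faults so far: 6)
  step 8: ref 2 -> FAULT, evict 3, frames=[2,1] (faults so far: 7)
  step 9: ref 4 -> FAULT, evict 1, frames=[2,4] (faults so far: 8)
  step 10: ref 3 -> FAULT, evict 2, frames=[3,4] (faults so far: 9)
  step 11: ref 1 -> FAULT, evict 4, frames=[3,1] (faults so far: 10)
  step 12: ref 2 -> FAULT, evict 3, frames=[2,1] (faults so far: 11)
  step 13: ref 3 -> FAULT, evict 1, frames=[2,3] (faults so far: 12)
  LRU total faults: 12
--- Optimal ---
  step 0: ref 2 -> FAULT, frames=[2,-] (faults so far: 1)
  step 1: ref 2 -> HIT, frames=[2,-] (faults so far: 1)
  step 2: ref 1 -> FAULT, frames=[2,1] (faults so far: 2)
  step 3: ref 4 -> FAULT, evict 2, frames=[4,1] (faults so far: 3)
  step 4: ref 5 -> FAULT, evict 4, frames=[5,1] (faults so far: 4)
  step 5: ref 3 -> FAULT, evict 5, frames=[3,1] (faults so far: 5)
  step 6: ref 1 -> HIT, frames=[3,1] (faults so far: 5)
  step 7: ref 1 -> HIT, frames=[3,1] (faults so far: 5)
  step 8: ref 2 -> FAULT, evict 1, frames=[3,2] (faults so far: 6)
  step 9: ref 4 -> FAULT, evict 2, frames=[3,4] (faults so far: 7)
  step 10: ref 3 -> HIT, frames=[3,4] (faults so far: 7)
  step 11: ref 1 -> FAULT, evict 4, frames=[3,1] (faults so far: 8)
  step 12: ref 2 -> FAULT, evict 1, frames=[3,2] (faults so far: 9)
  step 13: ref 3 -> HIT, frames=[3,2] (faults so far: 9)
  Optimal total faults: 9

Answer: 12 12 9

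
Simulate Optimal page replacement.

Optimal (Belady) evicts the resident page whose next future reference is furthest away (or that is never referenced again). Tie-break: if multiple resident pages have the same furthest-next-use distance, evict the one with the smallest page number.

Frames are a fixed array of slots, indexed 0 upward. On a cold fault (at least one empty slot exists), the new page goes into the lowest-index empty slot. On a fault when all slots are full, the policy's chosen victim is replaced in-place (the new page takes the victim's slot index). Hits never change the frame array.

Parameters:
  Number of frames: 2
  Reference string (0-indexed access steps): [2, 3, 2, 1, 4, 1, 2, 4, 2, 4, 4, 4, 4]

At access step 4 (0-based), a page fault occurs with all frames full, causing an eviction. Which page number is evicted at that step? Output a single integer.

Answer: 2

Derivation:
Step 0: ref 2 -> FAULT, frames=[2,-]
Step 1: ref 3 -> FAULT, frames=[2,3]
Step 2: ref 2 -> HIT, frames=[2,3]
Step 3: ref 1 -> FAULT, evict 3, frames=[2,1]
Step 4: ref 4 -> FAULT, evict 2, frames=[4,1]
At step 4: evicted page 2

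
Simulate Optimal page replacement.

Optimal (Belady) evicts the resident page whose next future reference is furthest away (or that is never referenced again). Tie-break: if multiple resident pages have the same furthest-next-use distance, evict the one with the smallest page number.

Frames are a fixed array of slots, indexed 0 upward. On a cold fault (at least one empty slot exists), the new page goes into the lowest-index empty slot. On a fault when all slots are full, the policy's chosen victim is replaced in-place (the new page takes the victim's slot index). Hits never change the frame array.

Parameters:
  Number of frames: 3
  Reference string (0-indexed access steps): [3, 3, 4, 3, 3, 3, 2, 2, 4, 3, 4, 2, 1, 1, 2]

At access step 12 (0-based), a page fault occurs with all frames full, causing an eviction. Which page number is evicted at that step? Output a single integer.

Answer: 3

Derivation:
Step 0: ref 3 -> FAULT, frames=[3,-,-]
Step 1: ref 3 -> HIT, frames=[3,-,-]
Step 2: ref 4 -> FAULT, frames=[3,4,-]
Step 3: ref 3 -> HIT, frames=[3,4,-]
Step 4: ref 3 -> HIT, frames=[3,4,-]
Step 5: ref 3 -> HIT, frames=[3,4,-]
Step 6: ref 2 -> FAULT, frames=[3,4,2]
Step 7: ref 2 -> HIT, frames=[3,4,2]
Step 8: ref 4 -> HIT, frames=[3,4,2]
Step 9: ref 3 -> HIT, frames=[3,4,2]
Step 10: ref 4 -> HIT, frames=[3,4,2]
Step 11: ref 2 -> HIT, frames=[3,4,2]
Step 12: ref 1 -> FAULT, evict 3, frames=[1,4,2]
At step 12: evicted page 3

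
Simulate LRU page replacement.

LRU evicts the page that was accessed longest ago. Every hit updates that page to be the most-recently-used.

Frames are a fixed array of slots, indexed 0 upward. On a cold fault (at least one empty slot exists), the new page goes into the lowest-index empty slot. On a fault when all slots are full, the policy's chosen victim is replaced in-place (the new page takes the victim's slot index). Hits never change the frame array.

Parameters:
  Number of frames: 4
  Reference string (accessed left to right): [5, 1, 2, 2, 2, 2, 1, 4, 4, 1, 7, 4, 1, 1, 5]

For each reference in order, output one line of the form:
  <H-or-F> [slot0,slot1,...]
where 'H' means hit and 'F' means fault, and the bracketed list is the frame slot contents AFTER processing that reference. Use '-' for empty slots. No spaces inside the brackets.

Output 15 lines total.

F [5,-,-,-]
F [5,1,-,-]
F [5,1,2,-]
H [5,1,2,-]
H [5,1,2,-]
H [5,1,2,-]
H [5,1,2,-]
F [5,1,2,4]
H [5,1,2,4]
H [5,1,2,4]
F [7,1,2,4]
H [7,1,2,4]
H [7,1,2,4]
H [7,1,2,4]
F [7,1,5,4]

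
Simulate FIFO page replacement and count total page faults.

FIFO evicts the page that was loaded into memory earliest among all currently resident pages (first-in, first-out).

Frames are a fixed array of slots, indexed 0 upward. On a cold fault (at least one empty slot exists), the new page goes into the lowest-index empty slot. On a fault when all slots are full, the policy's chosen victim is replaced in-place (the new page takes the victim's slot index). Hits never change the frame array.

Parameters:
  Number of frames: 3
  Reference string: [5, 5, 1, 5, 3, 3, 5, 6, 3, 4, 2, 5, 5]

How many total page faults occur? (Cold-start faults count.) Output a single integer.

Step 0: ref 5 → FAULT, frames=[5,-,-]
Step 1: ref 5 → HIT, frames=[5,-,-]
Step 2: ref 1 → FAULT, frames=[5,1,-]
Step 3: ref 5 → HIT, frames=[5,1,-]
Step 4: ref 3 → FAULT, frames=[5,1,3]
Step 5: ref 3 → HIT, frames=[5,1,3]
Step 6: ref 5 → HIT, frames=[5,1,3]
Step 7: ref 6 → FAULT (evict 5), frames=[6,1,3]
Step 8: ref 3 → HIT, frames=[6,1,3]
Step 9: ref 4 → FAULT (evict 1), frames=[6,4,3]
Step 10: ref 2 → FAULT (evict 3), frames=[6,4,2]
Step 11: ref 5 → FAULT (evict 6), frames=[5,4,2]
Step 12: ref 5 → HIT, frames=[5,4,2]
Total faults: 7

Answer: 7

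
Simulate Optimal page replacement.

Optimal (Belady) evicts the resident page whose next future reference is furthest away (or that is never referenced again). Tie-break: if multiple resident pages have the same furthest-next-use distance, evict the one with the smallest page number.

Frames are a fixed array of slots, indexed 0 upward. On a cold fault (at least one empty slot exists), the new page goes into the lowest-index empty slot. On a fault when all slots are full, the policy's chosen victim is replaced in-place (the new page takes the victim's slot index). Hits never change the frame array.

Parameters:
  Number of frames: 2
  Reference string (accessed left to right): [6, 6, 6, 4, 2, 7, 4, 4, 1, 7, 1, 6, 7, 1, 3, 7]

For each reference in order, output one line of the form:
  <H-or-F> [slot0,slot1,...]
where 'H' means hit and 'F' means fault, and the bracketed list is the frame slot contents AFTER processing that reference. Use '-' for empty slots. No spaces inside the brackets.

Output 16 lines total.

F [6,-]
H [6,-]
H [6,-]
F [6,4]
F [2,4]
F [7,4]
H [7,4]
H [7,4]
F [7,1]
H [7,1]
H [7,1]
F [7,6]
H [7,6]
F [7,1]
F [7,3]
H [7,3]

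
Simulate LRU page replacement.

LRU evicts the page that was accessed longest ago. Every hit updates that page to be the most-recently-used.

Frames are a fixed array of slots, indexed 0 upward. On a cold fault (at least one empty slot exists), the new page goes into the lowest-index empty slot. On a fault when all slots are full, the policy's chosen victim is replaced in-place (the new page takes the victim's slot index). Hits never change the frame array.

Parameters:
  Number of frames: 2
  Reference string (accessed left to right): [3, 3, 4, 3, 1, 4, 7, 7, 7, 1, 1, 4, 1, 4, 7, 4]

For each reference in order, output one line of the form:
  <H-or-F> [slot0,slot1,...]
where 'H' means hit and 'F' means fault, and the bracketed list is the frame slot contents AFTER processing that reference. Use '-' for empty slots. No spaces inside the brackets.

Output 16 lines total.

F [3,-]
H [3,-]
F [3,4]
H [3,4]
F [3,1]
F [4,1]
F [4,7]
H [4,7]
H [4,7]
F [1,7]
H [1,7]
F [1,4]
H [1,4]
H [1,4]
F [7,4]
H [7,4]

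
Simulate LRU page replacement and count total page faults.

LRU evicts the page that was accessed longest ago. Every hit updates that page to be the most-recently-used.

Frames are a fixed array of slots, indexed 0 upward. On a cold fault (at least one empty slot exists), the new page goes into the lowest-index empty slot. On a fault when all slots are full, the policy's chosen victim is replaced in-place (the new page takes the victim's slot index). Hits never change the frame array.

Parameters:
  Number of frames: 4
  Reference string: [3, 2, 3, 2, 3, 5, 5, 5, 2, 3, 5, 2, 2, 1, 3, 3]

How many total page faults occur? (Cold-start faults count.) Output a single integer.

Answer: 4

Derivation:
Step 0: ref 3 → FAULT, frames=[3,-,-,-]
Step 1: ref 2 → FAULT, frames=[3,2,-,-]
Step 2: ref 3 → HIT, frames=[3,2,-,-]
Step 3: ref 2 → HIT, frames=[3,2,-,-]
Step 4: ref 3 → HIT, frames=[3,2,-,-]
Step 5: ref 5 → FAULT, frames=[3,2,5,-]
Step 6: ref 5 → HIT, frames=[3,2,5,-]
Step 7: ref 5 → HIT, frames=[3,2,5,-]
Step 8: ref 2 → HIT, frames=[3,2,5,-]
Step 9: ref 3 → HIT, frames=[3,2,5,-]
Step 10: ref 5 → HIT, frames=[3,2,5,-]
Step 11: ref 2 → HIT, frames=[3,2,5,-]
Step 12: ref 2 → HIT, frames=[3,2,5,-]
Step 13: ref 1 → FAULT, frames=[3,2,5,1]
Step 14: ref 3 → HIT, frames=[3,2,5,1]
Step 15: ref 3 → HIT, frames=[3,2,5,1]
Total faults: 4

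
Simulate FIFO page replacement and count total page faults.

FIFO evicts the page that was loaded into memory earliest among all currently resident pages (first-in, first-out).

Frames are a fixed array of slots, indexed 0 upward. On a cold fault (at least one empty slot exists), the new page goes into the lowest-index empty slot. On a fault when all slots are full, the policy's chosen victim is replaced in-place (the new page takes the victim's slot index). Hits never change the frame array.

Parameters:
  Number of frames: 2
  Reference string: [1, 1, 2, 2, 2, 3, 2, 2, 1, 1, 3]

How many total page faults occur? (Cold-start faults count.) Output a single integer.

Answer: 4

Derivation:
Step 0: ref 1 → FAULT, frames=[1,-]
Step 1: ref 1 → HIT, frames=[1,-]
Step 2: ref 2 → FAULT, frames=[1,2]
Step 3: ref 2 → HIT, frames=[1,2]
Step 4: ref 2 → HIT, frames=[1,2]
Step 5: ref 3 → FAULT (evict 1), frames=[3,2]
Step 6: ref 2 → HIT, frames=[3,2]
Step 7: ref 2 → HIT, frames=[3,2]
Step 8: ref 1 → FAULT (evict 2), frames=[3,1]
Step 9: ref 1 → HIT, frames=[3,1]
Step 10: ref 3 → HIT, frames=[3,1]
Total faults: 4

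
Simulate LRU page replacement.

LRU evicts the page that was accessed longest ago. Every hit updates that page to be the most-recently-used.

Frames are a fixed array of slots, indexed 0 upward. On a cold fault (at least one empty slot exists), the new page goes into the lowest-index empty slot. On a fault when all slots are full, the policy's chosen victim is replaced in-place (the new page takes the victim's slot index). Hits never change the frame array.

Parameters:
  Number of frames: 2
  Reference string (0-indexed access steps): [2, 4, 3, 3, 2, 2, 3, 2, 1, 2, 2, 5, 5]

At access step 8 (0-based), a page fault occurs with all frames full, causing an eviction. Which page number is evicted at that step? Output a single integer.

Step 0: ref 2 -> FAULT, frames=[2,-]
Step 1: ref 4 -> FAULT, frames=[2,4]
Step 2: ref 3 -> FAULT, evict 2, frames=[3,4]
Step 3: ref 3 -> HIT, frames=[3,4]
Step 4: ref 2 -> FAULT, evict 4, frames=[3,2]
Step 5: ref 2 -> HIT, frames=[3,2]
Step 6: ref 3 -> HIT, frames=[3,2]
Step 7: ref 2 -> HIT, frames=[3,2]
Step 8: ref 1 -> FAULT, evict 3, frames=[1,2]
At step 8: evicted page 3

Answer: 3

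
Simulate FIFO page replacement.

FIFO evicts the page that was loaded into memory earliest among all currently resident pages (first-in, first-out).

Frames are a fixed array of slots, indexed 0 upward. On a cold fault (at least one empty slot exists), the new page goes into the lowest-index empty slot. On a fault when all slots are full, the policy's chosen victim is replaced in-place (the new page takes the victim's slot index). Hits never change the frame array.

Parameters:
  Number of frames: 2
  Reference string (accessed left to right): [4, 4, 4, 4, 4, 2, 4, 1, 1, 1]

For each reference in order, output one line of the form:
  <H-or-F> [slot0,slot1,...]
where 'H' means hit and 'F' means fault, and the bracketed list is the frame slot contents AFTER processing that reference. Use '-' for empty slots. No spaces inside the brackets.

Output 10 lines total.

F [4,-]
H [4,-]
H [4,-]
H [4,-]
H [4,-]
F [4,2]
H [4,2]
F [1,2]
H [1,2]
H [1,2]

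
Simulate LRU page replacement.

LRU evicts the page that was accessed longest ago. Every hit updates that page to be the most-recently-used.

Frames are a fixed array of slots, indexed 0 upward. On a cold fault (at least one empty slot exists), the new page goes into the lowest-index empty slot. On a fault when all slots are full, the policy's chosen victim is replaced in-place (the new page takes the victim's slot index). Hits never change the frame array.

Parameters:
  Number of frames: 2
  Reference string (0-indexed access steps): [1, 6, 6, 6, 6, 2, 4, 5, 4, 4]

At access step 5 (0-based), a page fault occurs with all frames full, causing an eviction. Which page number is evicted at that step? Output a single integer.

Step 0: ref 1 -> FAULT, frames=[1,-]
Step 1: ref 6 -> FAULT, frames=[1,6]
Step 2: ref 6 -> HIT, frames=[1,6]
Step 3: ref 6 -> HIT, frames=[1,6]
Step 4: ref 6 -> HIT, frames=[1,6]
Step 5: ref 2 -> FAULT, evict 1, frames=[2,6]
At step 5: evicted page 1

Answer: 1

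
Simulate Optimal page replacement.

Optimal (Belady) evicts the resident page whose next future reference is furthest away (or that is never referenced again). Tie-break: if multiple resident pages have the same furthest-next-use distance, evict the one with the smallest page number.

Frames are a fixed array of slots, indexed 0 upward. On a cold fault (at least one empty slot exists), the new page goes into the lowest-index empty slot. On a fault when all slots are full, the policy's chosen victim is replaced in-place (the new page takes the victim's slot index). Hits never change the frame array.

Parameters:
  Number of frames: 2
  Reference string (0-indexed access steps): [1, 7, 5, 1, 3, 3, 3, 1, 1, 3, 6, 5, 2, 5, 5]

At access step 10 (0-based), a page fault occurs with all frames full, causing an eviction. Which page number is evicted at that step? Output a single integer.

Answer: 1

Derivation:
Step 0: ref 1 -> FAULT, frames=[1,-]
Step 1: ref 7 -> FAULT, frames=[1,7]
Step 2: ref 5 -> FAULT, evict 7, frames=[1,5]
Step 3: ref 1 -> HIT, frames=[1,5]
Step 4: ref 3 -> FAULT, evict 5, frames=[1,3]
Step 5: ref 3 -> HIT, frames=[1,3]
Step 6: ref 3 -> HIT, frames=[1,3]
Step 7: ref 1 -> HIT, frames=[1,3]
Step 8: ref 1 -> HIT, frames=[1,3]
Step 9: ref 3 -> HIT, frames=[1,3]
Step 10: ref 6 -> FAULT, evict 1, frames=[6,3]
At step 10: evicted page 1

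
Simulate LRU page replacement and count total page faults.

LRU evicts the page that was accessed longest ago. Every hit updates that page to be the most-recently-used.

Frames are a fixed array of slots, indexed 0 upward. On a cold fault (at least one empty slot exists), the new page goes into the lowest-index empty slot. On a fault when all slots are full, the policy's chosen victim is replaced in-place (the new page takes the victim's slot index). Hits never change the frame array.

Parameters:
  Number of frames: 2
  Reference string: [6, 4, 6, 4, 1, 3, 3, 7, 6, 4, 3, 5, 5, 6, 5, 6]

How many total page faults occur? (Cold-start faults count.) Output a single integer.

Step 0: ref 6 → FAULT, frames=[6,-]
Step 1: ref 4 → FAULT, frames=[6,4]
Step 2: ref 6 → HIT, frames=[6,4]
Step 3: ref 4 → HIT, frames=[6,4]
Step 4: ref 1 → FAULT (evict 6), frames=[1,4]
Step 5: ref 3 → FAULT (evict 4), frames=[1,3]
Step 6: ref 3 → HIT, frames=[1,3]
Step 7: ref 7 → FAULT (evict 1), frames=[7,3]
Step 8: ref 6 → FAULT (evict 3), frames=[7,6]
Step 9: ref 4 → FAULT (evict 7), frames=[4,6]
Step 10: ref 3 → FAULT (evict 6), frames=[4,3]
Step 11: ref 5 → FAULT (evict 4), frames=[5,3]
Step 12: ref 5 → HIT, frames=[5,3]
Step 13: ref 6 → FAULT (evict 3), frames=[5,6]
Step 14: ref 5 → HIT, frames=[5,6]
Step 15: ref 6 → HIT, frames=[5,6]
Total faults: 10

Answer: 10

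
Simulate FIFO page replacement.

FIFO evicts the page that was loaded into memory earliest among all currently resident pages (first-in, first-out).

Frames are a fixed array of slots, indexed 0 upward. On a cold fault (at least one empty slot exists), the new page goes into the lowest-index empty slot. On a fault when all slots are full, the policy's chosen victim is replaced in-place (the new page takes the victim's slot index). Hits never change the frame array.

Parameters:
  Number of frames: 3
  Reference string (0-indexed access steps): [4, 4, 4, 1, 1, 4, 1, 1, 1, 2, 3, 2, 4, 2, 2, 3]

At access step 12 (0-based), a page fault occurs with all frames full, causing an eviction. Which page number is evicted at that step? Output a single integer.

Step 0: ref 4 -> FAULT, frames=[4,-,-]
Step 1: ref 4 -> HIT, frames=[4,-,-]
Step 2: ref 4 -> HIT, frames=[4,-,-]
Step 3: ref 1 -> FAULT, frames=[4,1,-]
Step 4: ref 1 -> HIT, frames=[4,1,-]
Step 5: ref 4 -> HIT, frames=[4,1,-]
Step 6: ref 1 -> HIT, frames=[4,1,-]
Step 7: ref 1 -> HIT, frames=[4,1,-]
Step 8: ref 1 -> HIT, frames=[4,1,-]
Step 9: ref 2 -> FAULT, frames=[4,1,2]
Step 10: ref 3 -> FAULT, evict 4, frames=[3,1,2]
Step 11: ref 2 -> HIT, frames=[3,1,2]
Step 12: ref 4 -> FAULT, evict 1, frames=[3,4,2]
At step 12: evicted page 1

Answer: 1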